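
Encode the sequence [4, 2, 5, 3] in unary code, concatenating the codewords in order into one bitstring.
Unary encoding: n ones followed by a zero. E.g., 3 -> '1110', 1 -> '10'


Encode each number as n ones followed by a terminating 0:
  4 -> 11110 (5 bits)
  2 -> 110 (3 bits)
  5 -> 111110 (6 bits)
  3 -> 1110 (4 bits)
Total length = 5 + 3 + 6 + 4 = 18 bits.

Unary([4, 2, 5, 3]) = 111101101111101110 (18 bits)


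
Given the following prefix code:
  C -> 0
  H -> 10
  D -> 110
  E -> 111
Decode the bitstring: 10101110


Decoding step by step:
Bits 10 -> H
Bits 10 -> H
Bits 111 -> E
Bits 0 -> C


Decoded message: HHEC


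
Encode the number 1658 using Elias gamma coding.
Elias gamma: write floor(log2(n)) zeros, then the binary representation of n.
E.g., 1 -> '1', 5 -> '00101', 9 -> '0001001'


num_bits = floor(log2(1658)) + 1 = 11
leading_zeros = num_bits - 1 = 10
binary(1658) = 11001111010

Elias gamma(1658) = '0000000000' + '11001111010' = 000000000011001111010 (21 bits)


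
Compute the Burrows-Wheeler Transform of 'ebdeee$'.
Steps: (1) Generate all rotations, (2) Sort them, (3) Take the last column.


Rotations (sorted):
  0: $ebdeee -> last char: e
  1: bdeee$e -> last char: e
  2: deee$eb -> last char: b
  3: e$ebdee -> last char: e
  4: ebdeee$ -> last char: $
  5: ee$ebde -> last char: e
  6: eee$ebd -> last char: d


BWT = eebe$ed


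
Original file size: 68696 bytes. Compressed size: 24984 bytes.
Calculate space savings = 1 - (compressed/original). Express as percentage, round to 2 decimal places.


ratio = compressed/original = 24984/68696 = 0.363689
savings = 1 - ratio = 1 - 0.363689 = 0.636311
as a percentage: 0.636311 * 100 = 63.63%

Space savings = 1 - 24984/68696 = 63.63%


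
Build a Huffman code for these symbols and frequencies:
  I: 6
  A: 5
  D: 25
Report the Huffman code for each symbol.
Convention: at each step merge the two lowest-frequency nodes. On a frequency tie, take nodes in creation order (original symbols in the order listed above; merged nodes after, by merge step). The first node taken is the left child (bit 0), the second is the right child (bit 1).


Huffman tree construction:
Step 1: Merge A(5) + I(6) = 11
Step 2: Merge (A+I)(11) + D(25) = 36
Read each symbol's code off the tree from the root (left child = 0, right child = 1).

Codes:
  I: 01 (length 2)
  A: 00 (length 2)
  D: 1 (length 1)
Average code length: 47/36 = 1.3056 bits/symbol


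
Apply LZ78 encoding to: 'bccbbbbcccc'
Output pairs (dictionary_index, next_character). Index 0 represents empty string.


LZ78 encoding steps:
Dictionary: {0: ''}
Step 1: w='' (idx 0), next='b' -> output (0, 'b'), add 'b' as idx 1
Step 2: w='' (idx 0), next='c' -> output (0, 'c'), add 'c' as idx 2
Step 3: w='c' (idx 2), next='b' -> output (2, 'b'), add 'cb' as idx 3
Step 4: w='b' (idx 1), next='b' -> output (1, 'b'), add 'bb' as idx 4
Step 5: w='b' (idx 1), next='c' -> output (1, 'c'), add 'bc' as idx 5
Step 6: w='c' (idx 2), next='c' -> output (2, 'c'), add 'cc' as idx 6
Step 7: w='c' (idx 2), end of input -> output (2, '')


Encoded: [(0, 'b'), (0, 'c'), (2, 'b'), (1, 'b'), (1, 'c'), (2, 'c'), (2, '')]


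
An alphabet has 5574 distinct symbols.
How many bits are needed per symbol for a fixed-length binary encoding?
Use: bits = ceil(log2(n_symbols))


log2(5574) = 12.4445
Bracket: 2^12 = 4096 < 5574 <= 2^13 = 8192
So ceil(log2(5574)) = 13

bits = ceil(log2(5574)) = ceil(12.4445) = 13 bits


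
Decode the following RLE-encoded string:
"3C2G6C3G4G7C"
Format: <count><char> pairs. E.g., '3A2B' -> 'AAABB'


Expanding each <count><char> pair:
  3C -> 'CCC'
  2G -> 'GG'
  6C -> 'CCCCCC'
  3G -> 'GGG'
  4G -> 'GGGG'
  7C -> 'CCCCCCC'

Decoded = CCCGGCCCCCCGGGGGGGCCCCCCC


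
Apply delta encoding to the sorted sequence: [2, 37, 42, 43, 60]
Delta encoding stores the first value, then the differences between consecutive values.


First value: 2
Deltas:
  37 - 2 = 35
  42 - 37 = 5
  43 - 42 = 1
  60 - 43 = 17


Delta encoded: [2, 35, 5, 1, 17]


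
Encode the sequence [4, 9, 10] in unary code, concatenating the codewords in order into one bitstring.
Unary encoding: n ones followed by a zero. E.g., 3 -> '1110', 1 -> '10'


Encode each number as n ones followed by a terminating 0:
  4 -> 11110 (5 bits)
  9 -> 1111111110 (10 bits)
  10 -> 11111111110 (11 bits)
Total length = 5 + 10 + 11 = 26 bits.

Unary([4, 9, 10]) = 11110111111111011111111110 (26 bits)


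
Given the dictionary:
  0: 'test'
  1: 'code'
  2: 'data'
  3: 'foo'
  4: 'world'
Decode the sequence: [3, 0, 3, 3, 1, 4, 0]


Look up each index in the dictionary:
  3 -> 'foo'
  0 -> 'test'
  3 -> 'foo'
  3 -> 'foo'
  1 -> 'code'
  4 -> 'world'
  0 -> 'test'

Decoded: "foo test foo foo code world test"


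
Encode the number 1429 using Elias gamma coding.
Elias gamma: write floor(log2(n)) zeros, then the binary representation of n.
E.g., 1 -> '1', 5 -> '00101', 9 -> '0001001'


num_bits = floor(log2(1429)) + 1 = 11
leading_zeros = num_bits - 1 = 10
binary(1429) = 10110010101

Elias gamma(1429) = '0000000000' + '10110010101' = 000000000010110010101 (21 bits)


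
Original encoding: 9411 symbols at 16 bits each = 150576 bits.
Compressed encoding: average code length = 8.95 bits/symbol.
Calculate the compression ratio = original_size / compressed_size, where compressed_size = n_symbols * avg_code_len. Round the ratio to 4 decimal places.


original_size = n_symbols * orig_bits = 9411 * 16 = 150576 bits
compressed_size = n_symbols * avg_code_len = 9411 * 8.95 = 84228.45 bits
ratio = original_size / compressed_size = 150576 / 84228.45 = 1.7877

Compression ratio = 1.7877


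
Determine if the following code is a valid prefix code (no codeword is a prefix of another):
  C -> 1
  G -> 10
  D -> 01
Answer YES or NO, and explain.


Checking each pair (does one codeword prefix another?):
  C='1' vs G='10': prefix -- VIOLATION

NO -- this is NOT a valid prefix code. C (1) is a prefix of G (10).


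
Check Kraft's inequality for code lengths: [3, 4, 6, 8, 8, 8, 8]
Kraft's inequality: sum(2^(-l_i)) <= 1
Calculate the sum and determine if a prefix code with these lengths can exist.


Sum = 2^(-3) + 2^(-4) + 2^(-6) + 2^(-8) + 2^(-8) + 2^(-8) + 2^(-8)
    = 0.125 + 0.0625 + 0.015625 + 0.00390625 + 0.00390625 + 0.00390625 + 0.00390625
    = 56/256 = 0.21875
Since 0.21875 <= 1, Kraft's inequality IS satisfied.
A prefix code with these lengths CAN exist.

Kraft sum = 0.21875. Satisfied.


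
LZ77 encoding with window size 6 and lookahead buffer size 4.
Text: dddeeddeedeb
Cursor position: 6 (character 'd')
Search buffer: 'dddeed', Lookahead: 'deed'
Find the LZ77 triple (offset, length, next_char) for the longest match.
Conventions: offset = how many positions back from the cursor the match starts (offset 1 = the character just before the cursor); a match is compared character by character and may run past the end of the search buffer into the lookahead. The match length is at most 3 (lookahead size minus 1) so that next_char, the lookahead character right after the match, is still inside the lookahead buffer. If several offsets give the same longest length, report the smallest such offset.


Try each offset into the search buffer:
  offset=1 (pos 5, char 'd'): match length 1
  offset=2 (pos 4, char 'e'): match length 0
  offset=3 (pos 3, char 'e'): match length 0
  offset=4 (pos 2, char 'd'): match length 3
  offset=5 (pos 1, char 'd'): match length 1
  offset=6 (pos 0, char 'd'): match length 1
Longest match has length 3 at offset 4.
next_char = character at position 6 + 3 = 9 -> 'd'

Best match: offset=4, length=3 (matching 'dee' starting at position 2)
LZ77 triple: (4, 3, 'd')


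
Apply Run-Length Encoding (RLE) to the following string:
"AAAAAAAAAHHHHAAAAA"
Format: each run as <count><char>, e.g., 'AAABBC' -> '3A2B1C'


Scanning runs left to right:
  i=0: run of 'A' x 9 -> '9A'
  i=9: run of 'H' x 4 -> '4H'
  i=13: run of 'A' x 5 -> '5A'

RLE = 9A4H5A


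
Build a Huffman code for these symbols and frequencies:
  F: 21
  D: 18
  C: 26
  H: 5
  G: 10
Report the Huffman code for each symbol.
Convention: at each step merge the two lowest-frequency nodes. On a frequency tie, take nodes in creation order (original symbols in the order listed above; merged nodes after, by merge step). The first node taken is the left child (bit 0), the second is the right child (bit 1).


Huffman tree construction:
Step 1: Merge H(5) + G(10) = 15
Step 2: Merge (H+G)(15) + D(18) = 33
Step 3: Merge F(21) + C(26) = 47
Step 4: Merge ((H+G)+D)(33) + (F+C)(47) = 80
Read each symbol's code off the tree from the root (left child = 0, right child = 1).

Codes:
  F: 10 (length 2)
  D: 01 (length 2)
  C: 11 (length 2)
  H: 000 (length 3)
  G: 001 (length 3)
Average code length: 175/80 = 2.1875 bits/symbol


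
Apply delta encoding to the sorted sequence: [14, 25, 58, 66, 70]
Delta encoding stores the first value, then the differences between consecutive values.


First value: 14
Deltas:
  25 - 14 = 11
  58 - 25 = 33
  66 - 58 = 8
  70 - 66 = 4


Delta encoded: [14, 11, 33, 8, 4]


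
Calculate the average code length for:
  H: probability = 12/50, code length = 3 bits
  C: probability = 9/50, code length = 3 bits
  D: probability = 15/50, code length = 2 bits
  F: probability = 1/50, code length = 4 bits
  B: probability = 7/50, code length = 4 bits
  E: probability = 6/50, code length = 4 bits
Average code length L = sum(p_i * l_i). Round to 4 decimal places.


Weighted contributions p_i * l_i:
  H: (12/50) * 3 = 36/50
  C: (9/50) * 3 = 27/50
  D: (15/50) * 2 = 30/50
  F: (1/50) * 4 = 4/50
  B: (7/50) * 4 = 28/50
  E: (6/50) * 4 = 24/50
Sum = (36 + 27 + 30 + 4 + 28 + 24)/50 = 149/50

L = 149/50 = 2.9800 bits/symbol


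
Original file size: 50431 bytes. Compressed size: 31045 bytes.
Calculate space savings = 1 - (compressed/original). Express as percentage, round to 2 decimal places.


ratio = compressed/original = 31045/50431 = 0.615594
savings = 1 - ratio = 1 - 0.615594 = 0.384406
as a percentage: 0.384406 * 100 = 38.44%

Space savings = 1 - 31045/50431 = 38.44%


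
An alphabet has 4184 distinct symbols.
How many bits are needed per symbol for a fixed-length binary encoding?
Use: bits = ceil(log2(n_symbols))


log2(4184) = 12.0307
Bracket: 2^12 = 4096 < 4184 <= 2^13 = 8192
So ceil(log2(4184)) = 13

bits = ceil(log2(4184)) = ceil(12.0307) = 13 bits


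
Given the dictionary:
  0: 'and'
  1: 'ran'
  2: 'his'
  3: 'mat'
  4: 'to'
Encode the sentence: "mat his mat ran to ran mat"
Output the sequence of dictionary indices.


Look up each word in the dictionary:
  'mat' -> 3
  'his' -> 2
  'mat' -> 3
  'ran' -> 1
  'to' -> 4
  'ran' -> 1
  'mat' -> 3

Encoded: [3, 2, 3, 1, 4, 1, 3]


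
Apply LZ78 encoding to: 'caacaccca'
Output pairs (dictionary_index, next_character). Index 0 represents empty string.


LZ78 encoding steps:
Dictionary: {0: ''}
Step 1: w='' (idx 0), next='c' -> output (0, 'c'), add 'c' as idx 1
Step 2: w='' (idx 0), next='a' -> output (0, 'a'), add 'a' as idx 2
Step 3: w='a' (idx 2), next='c' -> output (2, 'c'), add 'ac' as idx 3
Step 4: w='ac' (idx 3), next='c' -> output (3, 'c'), add 'acc' as idx 4
Step 5: w='c' (idx 1), next='a' -> output (1, 'a'), add 'ca' as idx 5


Encoded: [(0, 'c'), (0, 'a'), (2, 'c'), (3, 'c'), (1, 'a')]


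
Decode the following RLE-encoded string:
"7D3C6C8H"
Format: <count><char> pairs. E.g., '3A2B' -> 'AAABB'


Expanding each <count><char> pair:
  7D -> 'DDDDDDD'
  3C -> 'CCC'
  6C -> 'CCCCCC'
  8H -> 'HHHHHHHH'

Decoded = DDDDDDDCCCCCCCCCHHHHHHHH


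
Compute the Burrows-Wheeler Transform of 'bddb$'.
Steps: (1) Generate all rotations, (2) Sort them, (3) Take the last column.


Rotations (sorted):
  0: $bddb -> last char: b
  1: b$bdd -> last char: d
  2: bddb$ -> last char: $
  3: db$bd -> last char: d
  4: ddb$b -> last char: b


BWT = bd$db


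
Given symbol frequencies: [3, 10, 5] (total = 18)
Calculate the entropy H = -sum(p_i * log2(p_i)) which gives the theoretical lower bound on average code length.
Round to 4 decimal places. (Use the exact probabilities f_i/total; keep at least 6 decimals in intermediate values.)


Per-symbol terms -p_i * log2(p_i) with p_i = f_i/18:
  p = 3/18 = 0.166667: log2(p) = -2.584963, -p*log2(p) = 0.430827
  p = 10/18 = 0.555556: log2(p) = -0.847997, -p*log2(p) = 0.471109
  p = 5/18 = 0.277778: log2(p) = -1.847997, -p*log2(p) = 0.513332
H = 0.430827 + 0.471109 + 0.513332 = 1.415268

H = 1.4153 bits/symbol


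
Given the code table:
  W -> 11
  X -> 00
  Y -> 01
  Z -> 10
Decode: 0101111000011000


Decoding:
01 -> Y
01 -> Y
11 -> W
10 -> Z
00 -> X
01 -> Y
10 -> Z
00 -> X


Result: YYWZXYZX


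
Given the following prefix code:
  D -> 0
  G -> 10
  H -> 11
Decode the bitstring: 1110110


Decoding step by step:
Bits 11 -> H
Bits 10 -> G
Bits 11 -> H
Bits 0 -> D


Decoded message: HGHD


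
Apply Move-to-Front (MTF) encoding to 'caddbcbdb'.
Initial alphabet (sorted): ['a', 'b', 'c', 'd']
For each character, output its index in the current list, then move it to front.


MTF encoding:
'c': index 2 in ['a', 'b', 'c', 'd'] -> ['c', 'a', 'b', 'd']
'a': index 1 in ['c', 'a', 'b', 'd'] -> ['a', 'c', 'b', 'd']
'd': index 3 in ['a', 'c', 'b', 'd'] -> ['d', 'a', 'c', 'b']
'd': index 0 in ['d', 'a', 'c', 'b'] -> ['d', 'a', 'c', 'b']
'b': index 3 in ['d', 'a', 'c', 'b'] -> ['b', 'd', 'a', 'c']
'c': index 3 in ['b', 'd', 'a', 'c'] -> ['c', 'b', 'd', 'a']
'b': index 1 in ['c', 'b', 'd', 'a'] -> ['b', 'c', 'd', 'a']
'd': index 2 in ['b', 'c', 'd', 'a'] -> ['d', 'b', 'c', 'a']
'b': index 1 in ['d', 'b', 'c', 'a'] -> ['b', 'd', 'c', 'a']


Output: [2, 1, 3, 0, 3, 3, 1, 2, 1]


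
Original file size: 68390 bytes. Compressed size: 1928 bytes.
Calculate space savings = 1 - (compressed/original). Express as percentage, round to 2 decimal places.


ratio = compressed/original = 1928/68390 = 0.028191
savings = 1 - ratio = 1 - 0.028191 = 0.971809
as a percentage: 0.971809 * 100 = 97.18%

Space savings = 1 - 1928/68390 = 97.18%


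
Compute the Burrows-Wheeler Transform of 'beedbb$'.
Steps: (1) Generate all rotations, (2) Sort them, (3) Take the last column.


Rotations (sorted):
  0: $beedbb -> last char: b
  1: b$beedb -> last char: b
  2: bb$beed -> last char: d
  3: beedbb$ -> last char: $
  4: dbb$bee -> last char: e
  5: edbb$be -> last char: e
  6: eedbb$b -> last char: b


BWT = bbd$eeb


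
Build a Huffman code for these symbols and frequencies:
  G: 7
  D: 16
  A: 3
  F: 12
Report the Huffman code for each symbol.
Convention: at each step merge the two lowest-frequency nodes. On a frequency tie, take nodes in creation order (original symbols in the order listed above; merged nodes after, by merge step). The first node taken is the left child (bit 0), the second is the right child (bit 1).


Huffman tree construction:
Step 1: Merge A(3) + G(7) = 10
Step 2: Merge (A+G)(10) + F(12) = 22
Step 3: Merge D(16) + ((A+G)+F)(22) = 38
Read each symbol's code off the tree from the root (left child = 0, right child = 1).

Codes:
  G: 101 (length 3)
  D: 0 (length 1)
  A: 100 (length 3)
  F: 11 (length 2)
Average code length: 70/38 = 1.8421 bits/symbol


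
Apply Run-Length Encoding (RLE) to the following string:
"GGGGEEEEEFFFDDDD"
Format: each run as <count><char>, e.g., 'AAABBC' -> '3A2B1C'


Scanning runs left to right:
  i=0: run of 'G' x 4 -> '4G'
  i=4: run of 'E' x 5 -> '5E'
  i=9: run of 'F' x 3 -> '3F'
  i=12: run of 'D' x 4 -> '4D'

RLE = 4G5E3F4D


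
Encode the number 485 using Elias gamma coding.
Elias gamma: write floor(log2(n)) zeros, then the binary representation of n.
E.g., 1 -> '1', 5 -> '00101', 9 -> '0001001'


num_bits = floor(log2(485)) + 1 = 9
leading_zeros = num_bits - 1 = 8
binary(485) = 111100101

Elias gamma(485) = '00000000' + '111100101' = 00000000111100101 (17 bits)


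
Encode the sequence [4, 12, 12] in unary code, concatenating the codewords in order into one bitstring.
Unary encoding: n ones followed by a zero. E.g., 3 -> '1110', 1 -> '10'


Encode each number as n ones followed by a terminating 0:
  4 -> 11110 (5 bits)
  12 -> 1111111111110 (13 bits)
  12 -> 1111111111110 (13 bits)
Total length = 5 + 13 + 13 = 31 bits.

Unary([4, 12, 12]) = 1111011111111111101111111111110 (31 bits)


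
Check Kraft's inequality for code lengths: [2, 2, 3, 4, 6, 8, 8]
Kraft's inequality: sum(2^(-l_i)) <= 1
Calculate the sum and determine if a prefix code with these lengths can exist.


Sum = 2^(-2) + 2^(-2) + 2^(-3) + 2^(-4) + 2^(-6) + 2^(-8) + 2^(-8)
    = 0.25 + 0.25 + 0.125 + 0.0625 + 0.015625 + 0.00390625 + 0.00390625
    = 182/256 = 0.7109375
Since 0.7109375 <= 1, Kraft's inequality IS satisfied.
A prefix code with these lengths CAN exist.

Kraft sum = 0.7109375. Satisfied.


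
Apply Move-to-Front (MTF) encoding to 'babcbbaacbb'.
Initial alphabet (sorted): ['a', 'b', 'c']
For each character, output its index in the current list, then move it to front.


MTF encoding:
'b': index 1 in ['a', 'b', 'c'] -> ['b', 'a', 'c']
'a': index 1 in ['b', 'a', 'c'] -> ['a', 'b', 'c']
'b': index 1 in ['a', 'b', 'c'] -> ['b', 'a', 'c']
'c': index 2 in ['b', 'a', 'c'] -> ['c', 'b', 'a']
'b': index 1 in ['c', 'b', 'a'] -> ['b', 'c', 'a']
'b': index 0 in ['b', 'c', 'a'] -> ['b', 'c', 'a']
'a': index 2 in ['b', 'c', 'a'] -> ['a', 'b', 'c']
'a': index 0 in ['a', 'b', 'c'] -> ['a', 'b', 'c']
'c': index 2 in ['a', 'b', 'c'] -> ['c', 'a', 'b']
'b': index 2 in ['c', 'a', 'b'] -> ['b', 'c', 'a']
'b': index 0 in ['b', 'c', 'a'] -> ['b', 'c', 'a']


Output: [1, 1, 1, 2, 1, 0, 2, 0, 2, 2, 0]


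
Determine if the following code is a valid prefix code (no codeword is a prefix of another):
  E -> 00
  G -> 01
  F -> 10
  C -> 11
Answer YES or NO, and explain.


Checking each pair (does one codeword prefix another?):
  E='00' vs G='01': no prefix
  E='00' vs F='10': no prefix
  E='00' vs C='11': no prefix
  G='01' vs E='00': no prefix
  G='01' vs F='10': no prefix
  G='01' vs C='11': no prefix
  F='10' vs E='00': no prefix
  F='10' vs G='01': no prefix
  F='10' vs C='11': no prefix
  C='11' vs E='00': no prefix
  C='11' vs G='01': no prefix
  C='11' vs F='10': no prefix
No violation found over all pairs.

YES -- this is a valid prefix code. No codeword is a prefix of any other codeword.


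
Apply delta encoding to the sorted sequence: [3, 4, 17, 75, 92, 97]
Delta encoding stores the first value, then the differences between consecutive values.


First value: 3
Deltas:
  4 - 3 = 1
  17 - 4 = 13
  75 - 17 = 58
  92 - 75 = 17
  97 - 92 = 5


Delta encoded: [3, 1, 13, 58, 17, 5]


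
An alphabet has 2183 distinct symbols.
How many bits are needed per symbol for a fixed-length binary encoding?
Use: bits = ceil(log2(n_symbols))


log2(2183) = 11.0921
Bracket: 2^11 = 2048 < 2183 <= 2^12 = 4096
So ceil(log2(2183)) = 12

bits = ceil(log2(2183)) = ceil(11.0921) = 12 bits


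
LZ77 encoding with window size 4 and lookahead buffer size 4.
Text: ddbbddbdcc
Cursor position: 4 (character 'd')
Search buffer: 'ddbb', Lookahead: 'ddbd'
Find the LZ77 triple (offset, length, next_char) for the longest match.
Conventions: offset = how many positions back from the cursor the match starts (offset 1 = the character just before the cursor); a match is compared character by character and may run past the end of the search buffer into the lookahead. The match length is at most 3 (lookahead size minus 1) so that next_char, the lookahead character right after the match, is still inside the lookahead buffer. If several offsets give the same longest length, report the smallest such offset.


Try each offset into the search buffer:
  offset=1 (pos 3, char 'b'): match length 0
  offset=2 (pos 2, char 'b'): match length 0
  offset=3 (pos 1, char 'd'): match length 1
  offset=4 (pos 0, char 'd'): match length 3
Longest match has length 3 at offset 4.
next_char = character at position 4 + 3 = 7 -> 'd'

Best match: offset=4, length=3 (matching 'ddb' starting at position 0)
LZ77 triple: (4, 3, 'd')


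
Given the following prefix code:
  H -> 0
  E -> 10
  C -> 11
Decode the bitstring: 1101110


Decoding step by step:
Bits 11 -> C
Bits 0 -> H
Bits 11 -> C
Bits 10 -> E


Decoded message: CHCE


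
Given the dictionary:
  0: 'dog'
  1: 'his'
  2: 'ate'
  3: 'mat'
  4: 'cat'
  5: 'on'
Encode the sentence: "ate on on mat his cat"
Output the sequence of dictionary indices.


Look up each word in the dictionary:
  'ate' -> 2
  'on' -> 5
  'on' -> 5
  'mat' -> 3
  'his' -> 1
  'cat' -> 4

Encoded: [2, 5, 5, 3, 1, 4]


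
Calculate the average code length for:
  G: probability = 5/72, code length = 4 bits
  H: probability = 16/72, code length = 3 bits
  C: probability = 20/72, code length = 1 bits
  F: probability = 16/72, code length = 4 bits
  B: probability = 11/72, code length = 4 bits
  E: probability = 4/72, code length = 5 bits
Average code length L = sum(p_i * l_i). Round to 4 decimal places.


Weighted contributions p_i * l_i:
  G: (5/72) * 4 = 20/72
  H: (16/72) * 3 = 48/72
  C: (20/72) * 1 = 20/72
  F: (16/72) * 4 = 64/72
  B: (11/72) * 4 = 44/72
  E: (4/72) * 5 = 20/72
Sum = (20 + 48 + 20 + 64 + 44 + 20)/72 = 216/72

L = 216/72 = 3.0000 bits/symbol


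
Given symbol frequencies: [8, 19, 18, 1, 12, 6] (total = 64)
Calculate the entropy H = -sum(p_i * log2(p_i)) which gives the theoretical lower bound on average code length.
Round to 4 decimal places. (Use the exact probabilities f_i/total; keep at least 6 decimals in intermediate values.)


Per-symbol terms -p_i * log2(p_i) with p_i = f_i/64:
  p = 8/64 = 0.125000: log2(p) = -3.000000, -p*log2(p) = 0.375000
  p = 19/64 = 0.296875: log2(p) = -1.752072, -p*log2(p) = 0.520147
  p = 18/64 = 0.281250: log2(p) = -1.830075, -p*log2(p) = 0.514709
  p = 1/64 = 0.015625: log2(p) = -6.000000, -p*log2(p) = 0.093750
  p = 12/64 = 0.187500: log2(p) = -2.415037, -p*log2(p) = 0.452820
  p = 6/64 = 0.093750: log2(p) = -3.415037, -p*log2(p) = 0.320160
H = 0.375000 + 0.520147 + 0.514709 + 0.093750 + 0.452820 + 0.320160 = 2.276586

H = 2.2766 bits/symbol


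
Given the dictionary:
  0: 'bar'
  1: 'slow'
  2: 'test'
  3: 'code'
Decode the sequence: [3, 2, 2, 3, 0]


Look up each index in the dictionary:
  3 -> 'code'
  2 -> 'test'
  2 -> 'test'
  3 -> 'code'
  0 -> 'bar'

Decoded: "code test test code bar"


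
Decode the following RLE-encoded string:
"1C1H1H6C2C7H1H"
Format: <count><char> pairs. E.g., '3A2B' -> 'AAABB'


Expanding each <count><char> pair:
  1C -> 'C'
  1H -> 'H'
  1H -> 'H'
  6C -> 'CCCCCC'
  2C -> 'CC'
  7H -> 'HHHHHHH'
  1H -> 'H'

Decoded = CHHCCCCCCCCHHHHHHHH


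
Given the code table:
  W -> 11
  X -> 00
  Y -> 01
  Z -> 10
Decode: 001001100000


Decoding:
00 -> X
10 -> Z
01 -> Y
10 -> Z
00 -> X
00 -> X


Result: XZYZXX


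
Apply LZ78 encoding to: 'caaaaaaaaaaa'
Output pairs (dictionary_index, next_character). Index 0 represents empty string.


LZ78 encoding steps:
Dictionary: {0: ''}
Step 1: w='' (idx 0), next='c' -> output (0, 'c'), add 'c' as idx 1
Step 2: w='' (idx 0), next='a' -> output (0, 'a'), add 'a' as idx 2
Step 3: w='a' (idx 2), next='a' -> output (2, 'a'), add 'aa' as idx 3
Step 4: w='aa' (idx 3), next='a' -> output (3, 'a'), add 'aaa' as idx 4
Step 5: w='aaa' (idx 4), next='a' -> output (4, 'a'), add 'aaaa' as idx 5
Step 6: w='a' (idx 2), end of input -> output (2, '')


Encoded: [(0, 'c'), (0, 'a'), (2, 'a'), (3, 'a'), (4, 'a'), (2, '')]


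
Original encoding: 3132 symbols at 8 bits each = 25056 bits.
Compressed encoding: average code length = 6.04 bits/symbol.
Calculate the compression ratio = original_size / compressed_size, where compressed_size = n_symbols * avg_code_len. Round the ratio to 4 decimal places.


original_size = n_symbols * orig_bits = 3132 * 8 = 25056 bits
compressed_size = n_symbols * avg_code_len = 3132 * 6.04 = 18917.28 bits
ratio = original_size / compressed_size = 25056 / 18917.28 = 1.3245

Compression ratio = 1.3245


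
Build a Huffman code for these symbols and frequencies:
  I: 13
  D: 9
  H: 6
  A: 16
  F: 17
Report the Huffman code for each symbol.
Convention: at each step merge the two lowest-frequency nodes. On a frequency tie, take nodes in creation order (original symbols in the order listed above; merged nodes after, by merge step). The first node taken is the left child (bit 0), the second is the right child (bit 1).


Huffman tree construction:
Step 1: Merge H(6) + D(9) = 15
Step 2: Merge I(13) + (H+D)(15) = 28
Step 3: Merge A(16) + F(17) = 33
Step 4: Merge (I+(H+D))(28) + (A+F)(33) = 61
Read each symbol's code off the tree from the root (left child = 0, right child = 1).

Codes:
  I: 00 (length 2)
  D: 011 (length 3)
  H: 010 (length 3)
  A: 10 (length 2)
  F: 11 (length 2)
Average code length: 137/61 = 2.2459 bits/symbol


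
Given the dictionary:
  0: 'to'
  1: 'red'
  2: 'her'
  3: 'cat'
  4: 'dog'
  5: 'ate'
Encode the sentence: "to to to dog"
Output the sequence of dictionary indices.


Look up each word in the dictionary:
  'to' -> 0
  'to' -> 0
  'to' -> 0
  'dog' -> 4

Encoded: [0, 0, 0, 4]


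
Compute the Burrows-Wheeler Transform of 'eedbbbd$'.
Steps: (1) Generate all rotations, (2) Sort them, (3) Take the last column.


Rotations (sorted):
  0: $eedbbbd -> last char: d
  1: bbbd$eed -> last char: d
  2: bbd$eedb -> last char: b
  3: bd$eedbb -> last char: b
  4: d$eedbbb -> last char: b
  5: dbbbd$ee -> last char: e
  6: edbbbd$e -> last char: e
  7: eedbbbd$ -> last char: $


BWT = ddbbbee$


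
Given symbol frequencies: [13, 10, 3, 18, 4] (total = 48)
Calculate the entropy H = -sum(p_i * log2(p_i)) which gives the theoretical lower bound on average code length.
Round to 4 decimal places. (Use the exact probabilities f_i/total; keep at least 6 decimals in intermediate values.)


Per-symbol terms -p_i * log2(p_i) with p_i = f_i/48:
  p = 13/48 = 0.270833: log2(p) = -1.884523, -p*log2(p) = 0.510392
  p = 10/48 = 0.208333: log2(p) = -2.263034, -p*log2(p) = 0.471466
  p = 3/48 = 0.062500: log2(p) = -4.000000, -p*log2(p) = 0.250000
  p = 18/48 = 0.375000: log2(p) = -1.415037, -p*log2(p) = 0.530639
  p = 4/48 = 0.083333: log2(p) = -3.584963, -p*log2(p) = 0.298747
H = 0.510392 + 0.471466 + 0.250000 + 0.530639 + 0.298747 = 2.061244

H = 2.0612 bits/symbol


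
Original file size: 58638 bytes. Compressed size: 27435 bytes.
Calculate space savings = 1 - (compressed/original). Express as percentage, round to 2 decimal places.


ratio = compressed/original = 27435/58638 = 0.467871
savings = 1 - ratio = 1 - 0.467871 = 0.532129
as a percentage: 0.532129 * 100 = 53.21%

Space savings = 1 - 27435/58638 = 53.21%


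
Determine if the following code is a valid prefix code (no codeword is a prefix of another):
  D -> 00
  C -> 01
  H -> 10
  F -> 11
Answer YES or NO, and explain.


Checking each pair (does one codeword prefix another?):
  D='00' vs C='01': no prefix
  D='00' vs H='10': no prefix
  D='00' vs F='11': no prefix
  C='01' vs D='00': no prefix
  C='01' vs H='10': no prefix
  C='01' vs F='11': no prefix
  H='10' vs D='00': no prefix
  H='10' vs C='01': no prefix
  H='10' vs F='11': no prefix
  F='11' vs D='00': no prefix
  F='11' vs C='01': no prefix
  F='11' vs H='10': no prefix
No violation found over all pairs.

YES -- this is a valid prefix code. No codeword is a prefix of any other codeword.


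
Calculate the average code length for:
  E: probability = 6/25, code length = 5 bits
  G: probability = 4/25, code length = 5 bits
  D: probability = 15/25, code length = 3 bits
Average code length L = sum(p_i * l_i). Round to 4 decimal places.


Weighted contributions p_i * l_i:
  E: (6/25) * 5 = 30/25
  G: (4/25) * 5 = 20/25
  D: (15/25) * 3 = 45/25
Sum = (30 + 20 + 45)/25 = 95/25

L = 95/25 = 3.8000 bits/symbol


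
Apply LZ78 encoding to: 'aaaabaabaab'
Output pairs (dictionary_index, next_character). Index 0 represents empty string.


LZ78 encoding steps:
Dictionary: {0: ''}
Step 1: w='' (idx 0), next='a' -> output (0, 'a'), add 'a' as idx 1
Step 2: w='a' (idx 1), next='a' -> output (1, 'a'), add 'aa' as idx 2
Step 3: w='a' (idx 1), next='b' -> output (1, 'b'), add 'ab' as idx 3
Step 4: w='aa' (idx 2), next='b' -> output (2, 'b'), add 'aab' as idx 4
Step 5: w='aab' (idx 4), end of input -> output (4, '')


Encoded: [(0, 'a'), (1, 'a'), (1, 'b'), (2, 'b'), (4, '')]


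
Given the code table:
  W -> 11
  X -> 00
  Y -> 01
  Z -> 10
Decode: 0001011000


Decoding:
00 -> X
01 -> Y
01 -> Y
10 -> Z
00 -> X


Result: XYYZX


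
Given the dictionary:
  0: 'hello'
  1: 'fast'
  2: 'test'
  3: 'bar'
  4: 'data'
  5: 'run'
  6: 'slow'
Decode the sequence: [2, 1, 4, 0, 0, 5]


Look up each index in the dictionary:
  2 -> 'test'
  1 -> 'fast'
  4 -> 'data'
  0 -> 'hello'
  0 -> 'hello'
  5 -> 'run'

Decoded: "test fast data hello hello run"


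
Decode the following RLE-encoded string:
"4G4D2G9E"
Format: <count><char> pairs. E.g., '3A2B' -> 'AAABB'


Expanding each <count><char> pair:
  4G -> 'GGGG'
  4D -> 'DDDD'
  2G -> 'GG'
  9E -> 'EEEEEEEEE'

Decoded = GGGGDDDDGGEEEEEEEEE


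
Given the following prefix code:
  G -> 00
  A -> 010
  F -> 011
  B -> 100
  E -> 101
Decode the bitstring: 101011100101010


Decoding step by step:
Bits 101 -> E
Bits 011 -> F
Bits 100 -> B
Bits 101 -> E
Bits 010 -> A


Decoded message: EFBEA


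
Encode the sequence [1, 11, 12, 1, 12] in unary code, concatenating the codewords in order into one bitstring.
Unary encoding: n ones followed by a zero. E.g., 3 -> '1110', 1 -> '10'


Encode each number as n ones followed by a terminating 0:
  1 -> 10 (2 bits)
  11 -> 111111111110 (12 bits)
  12 -> 1111111111110 (13 bits)
  1 -> 10 (2 bits)
  12 -> 1111111111110 (13 bits)
Total length = 2 + 12 + 13 + 2 + 13 = 42 bits.

Unary([1, 11, 12, 1, 12]) = 101111111111101111111111110101111111111110 (42 bits)


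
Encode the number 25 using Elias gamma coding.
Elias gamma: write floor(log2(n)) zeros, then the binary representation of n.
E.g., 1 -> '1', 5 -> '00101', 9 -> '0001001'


num_bits = floor(log2(25)) + 1 = 5
leading_zeros = num_bits - 1 = 4
binary(25) = 11001

Elias gamma(25) = '0000' + '11001' = 000011001 (9 bits)


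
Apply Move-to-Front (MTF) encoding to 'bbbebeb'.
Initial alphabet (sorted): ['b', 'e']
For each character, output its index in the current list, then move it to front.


MTF encoding:
'b': index 0 in ['b', 'e'] -> ['b', 'e']
'b': index 0 in ['b', 'e'] -> ['b', 'e']
'b': index 0 in ['b', 'e'] -> ['b', 'e']
'e': index 1 in ['b', 'e'] -> ['e', 'b']
'b': index 1 in ['e', 'b'] -> ['b', 'e']
'e': index 1 in ['b', 'e'] -> ['e', 'b']
'b': index 1 in ['e', 'b'] -> ['b', 'e']


Output: [0, 0, 0, 1, 1, 1, 1]


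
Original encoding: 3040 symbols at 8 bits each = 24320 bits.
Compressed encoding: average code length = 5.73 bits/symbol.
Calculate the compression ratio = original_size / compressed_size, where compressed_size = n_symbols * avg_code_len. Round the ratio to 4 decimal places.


original_size = n_symbols * orig_bits = 3040 * 8 = 24320 bits
compressed_size = n_symbols * avg_code_len = 3040 * 5.73 = 17419.2 bits
ratio = original_size / compressed_size = 24320 / 17419.2 = 1.3962

Compression ratio = 1.3962


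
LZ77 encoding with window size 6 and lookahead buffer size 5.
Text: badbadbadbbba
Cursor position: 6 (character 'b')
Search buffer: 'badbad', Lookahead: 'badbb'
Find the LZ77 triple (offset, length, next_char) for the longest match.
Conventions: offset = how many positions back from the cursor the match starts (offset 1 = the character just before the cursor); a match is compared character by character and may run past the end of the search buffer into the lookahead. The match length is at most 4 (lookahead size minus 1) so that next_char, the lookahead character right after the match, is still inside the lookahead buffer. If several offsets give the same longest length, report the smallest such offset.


Try each offset into the search buffer:
  offset=1 (pos 5, char 'd'): match length 0
  offset=2 (pos 4, char 'a'): match length 0
  offset=3 (pos 3, char 'b'): match length 4
  offset=4 (pos 2, char 'd'): match length 0
  offset=5 (pos 1, char 'a'): match length 0
  offset=6 (pos 0, char 'b'): match length 4
Longest match has length 4, found at offsets 3, 6; take the smallest, offset 3.
next_char = character at position 6 + 4 = 10 -> 'b'

Best match: offset=3, length=4 (matching 'badb' starting at position 3)
LZ77 triple: (3, 4, 'b')


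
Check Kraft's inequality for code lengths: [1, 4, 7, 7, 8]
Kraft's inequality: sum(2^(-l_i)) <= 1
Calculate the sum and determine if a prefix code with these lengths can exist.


Sum = 2^(-1) + 2^(-4) + 2^(-7) + 2^(-7) + 2^(-8)
    = 0.5 + 0.0625 + 0.0078125 + 0.0078125 + 0.00390625
    = 149/256 = 0.58203125
Since 0.58203125 <= 1, Kraft's inequality IS satisfied.
A prefix code with these lengths CAN exist.

Kraft sum = 0.58203125. Satisfied.


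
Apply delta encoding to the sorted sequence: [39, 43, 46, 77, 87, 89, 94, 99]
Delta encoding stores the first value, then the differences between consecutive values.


First value: 39
Deltas:
  43 - 39 = 4
  46 - 43 = 3
  77 - 46 = 31
  87 - 77 = 10
  89 - 87 = 2
  94 - 89 = 5
  99 - 94 = 5


Delta encoded: [39, 4, 3, 31, 10, 2, 5, 5]


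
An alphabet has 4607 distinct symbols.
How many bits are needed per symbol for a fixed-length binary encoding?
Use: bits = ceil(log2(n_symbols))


log2(4607) = 12.1696
Bracket: 2^12 = 4096 < 4607 <= 2^13 = 8192
So ceil(log2(4607)) = 13

bits = ceil(log2(4607)) = ceil(12.1696) = 13 bits


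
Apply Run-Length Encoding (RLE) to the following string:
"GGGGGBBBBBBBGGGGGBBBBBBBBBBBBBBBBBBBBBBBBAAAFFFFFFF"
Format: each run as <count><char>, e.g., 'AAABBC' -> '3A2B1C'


Scanning runs left to right:
  i=0: run of 'G' x 5 -> '5G'
  i=5: run of 'B' x 7 -> '7B'
  i=12: run of 'G' x 5 -> '5G'
  i=17: run of 'B' x 24 -> '24B'
  i=41: run of 'A' x 3 -> '3A'
  i=44: run of 'F' x 7 -> '7F'

RLE = 5G7B5G24B3A7F


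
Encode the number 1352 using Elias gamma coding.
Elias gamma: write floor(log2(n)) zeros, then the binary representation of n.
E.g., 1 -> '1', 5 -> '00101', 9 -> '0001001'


num_bits = floor(log2(1352)) + 1 = 11
leading_zeros = num_bits - 1 = 10
binary(1352) = 10101001000

Elias gamma(1352) = '0000000000' + '10101001000' = 000000000010101001000 (21 bits)


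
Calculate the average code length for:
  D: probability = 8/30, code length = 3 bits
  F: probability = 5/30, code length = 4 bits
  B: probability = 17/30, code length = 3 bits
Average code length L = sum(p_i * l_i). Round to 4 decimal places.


Weighted contributions p_i * l_i:
  D: (8/30) * 3 = 24/30
  F: (5/30) * 4 = 20/30
  B: (17/30) * 3 = 51/30
Sum = (24 + 20 + 51)/30 = 95/30

L = 95/30 = 3.1667 bits/symbol


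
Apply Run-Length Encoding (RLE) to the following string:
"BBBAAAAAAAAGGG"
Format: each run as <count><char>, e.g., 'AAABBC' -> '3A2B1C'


Scanning runs left to right:
  i=0: run of 'B' x 3 -> '3B'
  i=3: run of 'A' x 8 -> '8A'
  i=11: run of 'G' x 3 -> '3G'

RLE = 3B8A3G


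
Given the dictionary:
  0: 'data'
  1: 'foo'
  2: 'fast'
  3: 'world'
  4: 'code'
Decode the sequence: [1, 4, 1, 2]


Look up each index in the dictionary:
  1 -> 'foo'
  4 -> 'code'
  1 -> 'foo'
  2 -> 'fast'

Decoded: "foo code foo fast"


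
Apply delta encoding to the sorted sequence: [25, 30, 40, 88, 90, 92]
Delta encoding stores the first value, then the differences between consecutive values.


First value: 25
Deltas:
  30 - 25 = 5
  40 - 30 = 10
  88 - 40 = 48
  90 - 88 = 2
  92 - 90 = 2


Delta encoded: [25, 5, 10, 48, 2, 2]


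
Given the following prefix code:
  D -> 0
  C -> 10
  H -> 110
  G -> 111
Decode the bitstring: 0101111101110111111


Decoding step by step:
Bits 0 -> D
Bits 10 -> C
Bits 111 -> G
Bits 110 -> H
Bits 111 -> G
Bits 0 -> D
Bits 111 -> G
Bits 111 -> G


Decoded message: DCGHGDGG


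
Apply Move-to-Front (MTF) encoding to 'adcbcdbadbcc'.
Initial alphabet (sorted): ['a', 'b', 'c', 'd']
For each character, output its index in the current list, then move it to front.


MTF encoding:
'a': index 0 in ['a', 'b', 'c', 'd'] -> ['a', 'b', 'c', 'd']
'd': index 3 in ['a', 'b', 'c', 'd'] -> ['d', 'a', 'b', 'c']
'c': index 3 in ['d', 'a', 'b', 'c'] -> ['c', 'd', 'a', 'b']
'b': index 3 in ['c', 'd', 'a', 'b'] -> ['b', 'c', 'd', 'a']
'c': index 1 in ['b', 'c', 'd', 'a'] -> ['c', 'b', 'd', 'a']
'd': index 2 in ['c', 'b', 'd', 'a'] -> ['d', 'c', 'b', 'a']
'b': index 2 in ['d', 'c', 'b', 'a'] -> ['b', 'd', 'c', 'a']
'a': index 3 in ['b', 'd', 'c', 'a'] -> ['a', 'b', 'd', 'c']
'd': index 2 in ['a', 'b', 'd', 'c'] -> ['d', 'a', 'b', 'c']
'b': index 2 in ['d', 'a', 'b', 'c'] -> ['b', 'd', 'a', 'c']
'c': index 3 in ['b', 'd', 'a', 'c'] -> ['c', 'b', 'd', 'a']
'c': index 0 in ['c', 'b', 'd', 'a'] -> ['c', 'b', 'd', 'a']


Output: [0, 3, 3, 3, 1, 2, 2, 3, 2, 2, 3, 0]


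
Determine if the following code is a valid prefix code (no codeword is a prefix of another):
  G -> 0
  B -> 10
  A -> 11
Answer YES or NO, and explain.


Checking each pair (does one codeword prefix another?):
  G='0' vs B='10': no prefix
  G='0' vs A='11': no prefix
  B='10' vs G='0': no prefix
  B='10' vs A='11': no prefix
  A='11' vs G='0': no prefix
  A='11' vs B='10': no prefix
No violation found over all pairs.

YES -- this is a valid prefix code. No codeword is a prefix of any other codeword.


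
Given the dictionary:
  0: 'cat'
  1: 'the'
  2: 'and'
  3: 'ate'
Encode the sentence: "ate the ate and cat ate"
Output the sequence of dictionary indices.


Look up each word in the dictionary:
  'ate' -> 3
  'the' -> 1
  'ate' -> 3
  'and' -> 2
  'cat' -> 0
  'ate' -> 3

Encoded: [3, 1, 3, 2, 0, 3]


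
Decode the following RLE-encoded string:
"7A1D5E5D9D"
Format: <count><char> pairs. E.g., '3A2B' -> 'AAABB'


Expanding each <count><char> pair:
  7A -> 'AAAAAAA'
  1D -> 'D'
  5E -> 'EEEEE'
  5D -> 'DDDDD'
  9D -> 'DDDDDDDDD'

Decoded = AAAAAAADEEEEEDDDDDDDDDDDDDD


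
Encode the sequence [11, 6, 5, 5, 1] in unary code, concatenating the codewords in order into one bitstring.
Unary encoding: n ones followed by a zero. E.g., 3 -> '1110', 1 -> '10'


Encode each number as n ones followed by a terminating 0:
  11 -> 111111111110 (12 bits)
  6 -> 1111110 (7 bits)
  5 -> 111110 (6 bits)
  5 -> 111110 (6 bits)
  1 -> 10 (2 bits)
Total length = 12 + 7 + 6 + 6 + 2 = 33 bits.

Unary([11, 6, 5, 5, 1]) = 111111111110111111011111011111010 (33 bits)


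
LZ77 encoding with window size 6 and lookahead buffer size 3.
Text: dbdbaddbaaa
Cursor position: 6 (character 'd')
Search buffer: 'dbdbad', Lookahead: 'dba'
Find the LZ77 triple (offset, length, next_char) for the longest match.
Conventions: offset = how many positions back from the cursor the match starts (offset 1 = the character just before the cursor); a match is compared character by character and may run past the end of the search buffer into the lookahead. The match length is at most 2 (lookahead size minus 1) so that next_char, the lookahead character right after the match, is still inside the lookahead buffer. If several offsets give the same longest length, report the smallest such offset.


Try each offset into the search buffer:
  offset=1 (pos 5, char 'd'): match length 1
  offset=2 (pos 4, char 'a'): match length 0
  offset=3 (pos 3, char 'b'): match length 0
  offset=4 (pos 2, char 'd'): match length 2
  offset=5 (pos 1, char 'b'): match length 0
  offset=6 (pos 0, char 'd'): match length 2
Longest match has length 2, found at offsets 4, 6; take the smallest, offset 4.
next_char = character at position 6 + 2 = 8 -> 'a'

Best match: offset=4, length=2 (matching 'db' starting at position 2)
LZ77 triple: (4, 2, 'a')


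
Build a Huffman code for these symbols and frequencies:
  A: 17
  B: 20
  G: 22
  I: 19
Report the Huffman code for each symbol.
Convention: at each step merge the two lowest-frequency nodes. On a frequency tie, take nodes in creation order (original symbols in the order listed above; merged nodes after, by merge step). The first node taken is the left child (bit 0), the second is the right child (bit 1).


Huffman tree construction:
Step 1: Merge A(17) + I(19) = 36
Step 2: Merge B(20) + G(22) = 42
Step 3: Merge (A+I)(36) + (B+G)(42) = 78
Read each symbol's code off the tree from the root (left child = 0, right child = 1).

Codes:
  A: 00 (length 2)
  B: 10 (length 2)
  G: 11 (length 2)
  I: 01 (length 2)
Average code length: 156/78 = 2.0000 bits/symbol
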